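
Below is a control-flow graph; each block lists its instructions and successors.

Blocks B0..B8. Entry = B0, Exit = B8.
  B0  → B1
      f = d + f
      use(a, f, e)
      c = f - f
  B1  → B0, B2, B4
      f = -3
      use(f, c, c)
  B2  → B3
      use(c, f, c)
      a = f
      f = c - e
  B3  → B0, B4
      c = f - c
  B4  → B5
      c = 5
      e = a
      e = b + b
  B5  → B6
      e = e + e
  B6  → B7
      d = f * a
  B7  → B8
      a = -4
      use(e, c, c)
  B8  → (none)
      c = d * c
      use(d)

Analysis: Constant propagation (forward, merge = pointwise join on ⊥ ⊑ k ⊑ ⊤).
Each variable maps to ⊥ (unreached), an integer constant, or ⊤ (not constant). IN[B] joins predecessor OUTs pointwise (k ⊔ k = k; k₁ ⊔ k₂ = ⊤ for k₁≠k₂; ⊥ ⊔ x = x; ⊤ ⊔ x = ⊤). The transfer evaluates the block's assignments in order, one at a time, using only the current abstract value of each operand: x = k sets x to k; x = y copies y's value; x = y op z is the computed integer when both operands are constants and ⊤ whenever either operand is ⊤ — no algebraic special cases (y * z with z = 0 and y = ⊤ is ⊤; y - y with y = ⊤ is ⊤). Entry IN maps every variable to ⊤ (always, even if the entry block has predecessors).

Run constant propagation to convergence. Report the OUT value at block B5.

Fixpoint table:
  B0:   IN=(all ⊤)   OUT=(all ⊤)
  B1:   IN=(all ⊤)   OUT={f:-3; rest ⊤}
  B2:   IN={f:-3; rest ⊤}   OUT={a:-3; rest ⊤}
  B3:   IN={a:-3; rest ⊤}   OUT={a:-3; rest ⊤}
  B4:   IN=(all ⊤)   OUT={c:5; rest ⊤}
  B5:   IN={c:5; rest ⊤}   OUT={c:5; rest ⊤}
  B6:   IN={c:5; rest ⊤}   OUT={c:5; rest ⊤}
  B7:   IN={c:5; rest ⊤}   OUT={a:-4, c:5; rest ⊤}
  B8:   IN={a:-4, c:5; rest ⊤}   OUT={a:-4; rest ⊤}

Merge at B5: IN[B5] = OUT[B4] = {a: ⊤, b: ⊤, c: 5, d: ⊤, e: ⊤, f: ⊤}
Applying B5's transfer function to that IN value gives OUT[B5] (row B5 above).

Answer: {a: ⊤, b: ⊤, c: 5, d: ⊤, e: ⊤, f: ⊤}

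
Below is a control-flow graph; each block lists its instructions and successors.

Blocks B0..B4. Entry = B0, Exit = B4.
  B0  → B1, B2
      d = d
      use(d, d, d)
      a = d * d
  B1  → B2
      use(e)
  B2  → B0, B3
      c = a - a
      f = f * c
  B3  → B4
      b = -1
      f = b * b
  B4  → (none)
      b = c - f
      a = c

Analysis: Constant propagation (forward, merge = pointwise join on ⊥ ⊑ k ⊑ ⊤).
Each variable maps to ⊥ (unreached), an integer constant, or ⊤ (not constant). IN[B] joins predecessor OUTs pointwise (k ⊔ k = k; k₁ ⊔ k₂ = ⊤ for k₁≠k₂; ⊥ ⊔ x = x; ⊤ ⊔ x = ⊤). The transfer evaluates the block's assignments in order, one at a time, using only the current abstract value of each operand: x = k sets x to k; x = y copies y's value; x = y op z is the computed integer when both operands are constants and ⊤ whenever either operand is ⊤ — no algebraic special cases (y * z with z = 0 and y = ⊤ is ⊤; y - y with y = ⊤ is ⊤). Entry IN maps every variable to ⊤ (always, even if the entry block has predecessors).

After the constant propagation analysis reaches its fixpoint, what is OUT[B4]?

Per-block solution:
  B0: | IN=(all ⊤) | OUT=(all ⊤)
  B1: | IN=(all ⊤) | OUT=(all ⊤)
  B2: | IN=(all ⊤) | OUT=(all ⊤)
  B3: | IN=(all ⊤) | OUT={b:-1, f:1; rest ⊤}
  B4: | IN={b:-1, f:1; rest ⊤} | OUT={f:1; rest ⊤}

Merge at B4: IN[B4] = OUT[B3] = {a: ⊤, b: -1, c: ⊤, d: ⊤, e: ⊤, f: 1}
Applying B4's transfer function to that IN value gives OUT[B4] (row B4 above).

Answer: {a: ⊤, b: ⊤, c: ⊤, d: ⊤, e: ⊤, f: 1}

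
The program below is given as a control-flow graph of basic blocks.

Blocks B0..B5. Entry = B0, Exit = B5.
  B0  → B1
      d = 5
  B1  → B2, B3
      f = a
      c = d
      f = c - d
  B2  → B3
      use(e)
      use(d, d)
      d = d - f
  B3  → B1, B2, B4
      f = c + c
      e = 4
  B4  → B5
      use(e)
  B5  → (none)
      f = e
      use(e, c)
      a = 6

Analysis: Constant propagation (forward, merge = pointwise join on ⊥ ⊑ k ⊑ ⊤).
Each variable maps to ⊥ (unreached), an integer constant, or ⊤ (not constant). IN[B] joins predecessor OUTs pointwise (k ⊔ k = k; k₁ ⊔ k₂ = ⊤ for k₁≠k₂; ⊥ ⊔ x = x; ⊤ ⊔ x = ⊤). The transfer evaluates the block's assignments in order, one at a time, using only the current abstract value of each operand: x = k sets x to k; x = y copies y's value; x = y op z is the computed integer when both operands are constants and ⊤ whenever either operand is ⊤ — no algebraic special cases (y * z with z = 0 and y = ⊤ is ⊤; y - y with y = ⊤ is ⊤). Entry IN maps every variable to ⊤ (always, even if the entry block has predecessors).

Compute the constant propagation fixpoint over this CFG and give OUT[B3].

Answer: {a: ⊤, b: ⊤, c: ⊤, d: ⊤, e: 4, f: ⊤}

Working:
Fixpoint table:
  B0:  IN=(all ⊤)  OUT={d:5; rest ⊤}
  B1:  IN=(all ⊤)  OUT=(all ⊤)
  B2:  IN=(all ⊤)  OUT=(all ⊤)
  B3:  IN=(all ⊤)  OUT={e:4; rest ⊤}
  B4:  IN={e:4; rest ⊤}  OUT={e:4; rest ⊤}
  B5:  IN={e:4; rest ⊤}  OUT={a:6, e:4, f:4; rest ⊤}

Merge at B3: IN[B3] = OUT[B1] ⊔ OUT[B2] = {a: ⊤, b: ⊤, c: ⊤, d: ⊤, e: ⊤, f: ⊤}
Applying B3's transfer function to that IN value gives OUT[B3] (row B3 above).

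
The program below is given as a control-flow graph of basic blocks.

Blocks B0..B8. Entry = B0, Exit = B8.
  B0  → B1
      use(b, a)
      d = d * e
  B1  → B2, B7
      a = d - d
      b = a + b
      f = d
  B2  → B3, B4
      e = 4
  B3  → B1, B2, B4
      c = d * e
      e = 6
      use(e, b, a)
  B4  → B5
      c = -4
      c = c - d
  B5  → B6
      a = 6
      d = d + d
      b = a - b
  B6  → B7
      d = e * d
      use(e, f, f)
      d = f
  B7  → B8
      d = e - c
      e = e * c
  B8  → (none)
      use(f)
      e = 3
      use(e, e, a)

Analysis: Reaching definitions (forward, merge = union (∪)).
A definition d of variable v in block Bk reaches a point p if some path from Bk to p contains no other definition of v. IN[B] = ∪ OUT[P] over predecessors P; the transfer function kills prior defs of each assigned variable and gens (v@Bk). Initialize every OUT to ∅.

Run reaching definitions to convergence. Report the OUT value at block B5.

Answer: {a@B5, b@B5, c@B4, d@B5, e@B2, e@B3, f@B1}

Working:
Converged values:
  B0: | IN={} | OUT={d@B0}
  B1: | IN={a@B1, b@B1, c@B3, d@B0, e@B3, f@B1} | OUT={a@B1, b@B1, c@B3, d@B0, e@B3, f@B1}
  B2: | IN={a@B1, b@B1, c@B3, d@B0, e@B3, f@B1} | OUT={a@B1, b@B1, c@B3, d@B0, e@B2, f@B1}
  B3: | IN={a@B1, b@B1, c@B3, d@B0, e@B2, f@B1} | OUT={a@B1, b@B1, c@B3, d@B0, e@B3, f@B1}
  B4: | IN={a@B1, b@B1, c@B3, d@B0, e@B2, e@B3, f@B1} | OUT={a@B1, b@B1, c@B4, d@B0, e@B2, e@B3, f@B1}
  B5: | IN={a@B1, b@B1, c@B4, d@B0, e@B2, e@B3, f@B1} | OUT={a@B5, b@B5, c@B4, d@B5, e@B2, e@B3, f@B1}
  B6: | IN={a@B5, b@B5, c@B4, d@B5, e@B2, e@B3, f@B1} | OUT={a@B5, b@B5, c@B4, d@B6, e@B2, e@B3, f@B1}
  B7: | IN={a@B1, a@B5, b@B1, b@B5, c@B3, c@B4, d@B0, d@B6, e@B2, e@B3, f@B1} | OUT={a@B1, a@B5, b@B1, b@B5, c@B3, c@B4, d@B7, e@B7, f@B1}
  B8: | IN={a@B1, a@B5, b@B1, b@B5, c@B3, c@B4, d@B7, e@B7, f@B1} | OUT={a@B1, a@B5, b@B1, b@B5, c@B3, c@B4, d@B7, e@B8, f@B1}

Merge at B5: IN[B5] = OUT[B4] = {a@B1, b@B1, c@B4, d@B0, e@B2, e@B3, f@B1}
Applying B5's transfer function to that IN value gives OUT[B5] (row B5 above).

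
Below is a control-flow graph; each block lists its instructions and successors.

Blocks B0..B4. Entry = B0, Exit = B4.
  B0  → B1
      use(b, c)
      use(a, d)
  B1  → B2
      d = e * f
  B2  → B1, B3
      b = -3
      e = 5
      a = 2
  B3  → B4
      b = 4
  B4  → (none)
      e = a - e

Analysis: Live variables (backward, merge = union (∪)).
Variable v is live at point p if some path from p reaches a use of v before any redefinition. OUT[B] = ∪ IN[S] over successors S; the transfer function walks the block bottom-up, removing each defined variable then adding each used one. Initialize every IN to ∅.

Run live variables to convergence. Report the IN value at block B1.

Per-block solution:
  B0:  IN={a, b, c, d, e, f}  OUT={e, f}
  B1:  IN={e, f}  OUT={f}
  B2:  IN={f}  OUT={a, e, f}
  B3:  IN={a, e}  OUT={a, e}
  B4:  IN={a, e}  OUT={}

Merge at B1: OUT[B1] = IN[B2] = {f}
Applying B1's transfer function to that OUT value gives IN[B1] (row B1 above).

Answer: {e, f}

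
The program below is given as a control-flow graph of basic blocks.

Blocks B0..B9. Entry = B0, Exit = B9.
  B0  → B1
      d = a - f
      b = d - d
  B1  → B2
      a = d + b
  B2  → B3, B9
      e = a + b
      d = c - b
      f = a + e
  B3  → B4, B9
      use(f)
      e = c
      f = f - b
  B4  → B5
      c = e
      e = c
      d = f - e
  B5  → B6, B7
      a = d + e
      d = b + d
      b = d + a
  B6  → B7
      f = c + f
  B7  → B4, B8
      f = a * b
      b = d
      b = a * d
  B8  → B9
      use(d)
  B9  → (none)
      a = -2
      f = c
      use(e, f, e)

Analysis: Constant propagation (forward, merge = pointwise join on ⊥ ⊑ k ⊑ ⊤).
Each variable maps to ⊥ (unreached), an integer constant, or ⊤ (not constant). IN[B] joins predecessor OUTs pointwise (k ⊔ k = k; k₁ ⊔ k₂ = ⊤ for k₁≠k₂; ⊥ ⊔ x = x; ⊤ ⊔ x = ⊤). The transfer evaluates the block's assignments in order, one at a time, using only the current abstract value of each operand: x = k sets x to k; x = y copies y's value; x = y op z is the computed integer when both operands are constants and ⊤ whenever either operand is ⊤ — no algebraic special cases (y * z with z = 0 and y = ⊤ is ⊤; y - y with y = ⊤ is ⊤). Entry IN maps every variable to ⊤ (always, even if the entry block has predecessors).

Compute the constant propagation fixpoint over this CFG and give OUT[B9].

Answer: {a: -2, b: ⊤, c: ⊤, d: ⊤, e: ⊤, f: ⊤}

Working:
Fixpoint table:
  B0: | IN=(all ⊤) | OUT=(all ⊤)
  B1: | IN=(all ⊤) | OUT=(all ⊤)
  B2: | IN=(all ⊤) | OUT=(all ⊤)
  B3: | IN=(all ⊤) | OUT=(all ⊤)
  B4: | IN=(all ⊤) | OUT=(all ⊤)
  B5: | IN=(all ⊤) | OUT=(all ⊤)
  B6: | IN=(all ⊤) | OUT=(all ⊤)
  B7: | IN=(all ⊤) | OUT=(all ⊤)
  B8: | IN=(all ⊤) | OUT=(all ⊤)
  B9: | IN=(all ⊤) | OUT={a:-2; rest ⊤}

Merge at B9: IN[B9] = OUT[B2] ⊔ OUT[B3] ⊔ OUT[B8] = {a: ⊤, b: ⊤, c: ⊤, d: ⊤, e: ⊤, f: ⊤}
Applying B9's transfer function to that IN value gives OUT[B9] (row B9 above).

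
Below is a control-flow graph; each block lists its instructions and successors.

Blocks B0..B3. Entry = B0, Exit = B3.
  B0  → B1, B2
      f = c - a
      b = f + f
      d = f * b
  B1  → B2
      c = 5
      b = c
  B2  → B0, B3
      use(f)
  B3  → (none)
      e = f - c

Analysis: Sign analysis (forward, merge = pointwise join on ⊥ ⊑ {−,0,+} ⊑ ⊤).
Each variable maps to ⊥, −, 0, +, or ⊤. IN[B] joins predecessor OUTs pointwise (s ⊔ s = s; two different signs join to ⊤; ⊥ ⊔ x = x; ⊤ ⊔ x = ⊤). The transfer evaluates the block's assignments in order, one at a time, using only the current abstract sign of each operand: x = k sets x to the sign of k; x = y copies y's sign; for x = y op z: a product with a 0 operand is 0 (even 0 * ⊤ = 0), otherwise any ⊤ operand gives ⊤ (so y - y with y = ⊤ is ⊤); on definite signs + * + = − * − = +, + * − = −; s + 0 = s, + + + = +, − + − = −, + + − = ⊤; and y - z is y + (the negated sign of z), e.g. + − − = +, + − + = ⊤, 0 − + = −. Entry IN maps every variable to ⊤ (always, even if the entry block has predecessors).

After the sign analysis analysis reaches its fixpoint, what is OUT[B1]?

Answer: {a: ⊤, b: +, c: +, d: ⊤, e: ⊤, f: ⊤}

Derivation:
Converged values:
  B0: | IN=(all ⊤) | OUT=(all ⊤)
  B1: | IN=(all ⊤) | OUT={b:+, c:+; rest ⊤}
  B2: | IN=(all ⊤) | OUT=(all ⊤)
  B3: | IN=(all ⊤) | OUT=(all ⊤)

Merge at B1: IN[B1] = OUT[B0] = {a: ⊤, b: ⊤, c: ⊤, d: ⊤, e: ⊤, f: ⊤}
Applying B1's transfer function to that IN value gives OUT[B1] (row B1 above).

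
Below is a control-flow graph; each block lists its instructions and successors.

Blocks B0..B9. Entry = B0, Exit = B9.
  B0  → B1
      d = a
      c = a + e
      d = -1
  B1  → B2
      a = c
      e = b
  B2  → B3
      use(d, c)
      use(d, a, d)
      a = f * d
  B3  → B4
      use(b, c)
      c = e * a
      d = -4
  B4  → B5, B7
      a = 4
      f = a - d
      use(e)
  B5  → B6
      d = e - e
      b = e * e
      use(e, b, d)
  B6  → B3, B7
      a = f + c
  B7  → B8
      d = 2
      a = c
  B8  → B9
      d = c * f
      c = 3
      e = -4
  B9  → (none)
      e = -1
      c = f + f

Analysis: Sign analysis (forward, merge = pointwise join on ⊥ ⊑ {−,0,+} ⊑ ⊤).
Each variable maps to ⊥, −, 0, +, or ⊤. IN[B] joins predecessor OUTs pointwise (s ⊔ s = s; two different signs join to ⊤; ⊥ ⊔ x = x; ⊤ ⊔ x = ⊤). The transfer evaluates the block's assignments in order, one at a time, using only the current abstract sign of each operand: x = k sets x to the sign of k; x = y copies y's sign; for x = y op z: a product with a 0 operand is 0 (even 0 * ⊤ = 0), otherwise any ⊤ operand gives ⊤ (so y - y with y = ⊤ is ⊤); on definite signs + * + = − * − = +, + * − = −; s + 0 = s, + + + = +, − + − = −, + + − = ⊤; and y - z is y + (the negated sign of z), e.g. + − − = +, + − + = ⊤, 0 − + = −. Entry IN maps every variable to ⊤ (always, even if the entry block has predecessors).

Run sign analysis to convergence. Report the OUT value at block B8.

Answer: {a: ⊤, b: ⊤, c: +, d: ⊤, e: -, f: +}

Working:
Fixpoint table:
  B0:  IN=(all ⊤)  OUT={d:-; rest ⊤}
  B1:  IN={d:-; rest ⊤}  OUT={d:-; rest ⊤}
  B2:  IN={d:-; rest ⊤}  OUT={d:-; rest ⊤}
  B3:  IN=(all ⊤)  OUT={d:-; rest ⊤}
  B4:  IN={d:-; rest ⊤}  OUT={a:+, d:-, f:+; rest ⊤}
  B5:  IN={a:+, d:-, f:+; rest ⊤}  OUT={a:+, f:+; rest ⊤}
  B6:  IN={a:+, f:+; rest ⊤}  OUT={f:+; rest ⊤}
  B7:  IN={f:+; rest ⊤}  OUT={d:+, f:+; rest ⊤}
  B8:  IN={d:+, f:+; rest ⊤}  OUT={c:+, e:-, f:+; rest ⊤}
  B9:  IN={c:+, e:-, f:+; rest ⊤}  OUT={c:+, e:-, f:+; rest ⊤}

Merge at B8: IN[B8] = OUT[B7] = {a: ⊤, b: ⊤, c: ⊤, d: +, e: ⊤, f: +}
Applying B8's transfer function to that IN value gives OUT[B8] (row B8 above).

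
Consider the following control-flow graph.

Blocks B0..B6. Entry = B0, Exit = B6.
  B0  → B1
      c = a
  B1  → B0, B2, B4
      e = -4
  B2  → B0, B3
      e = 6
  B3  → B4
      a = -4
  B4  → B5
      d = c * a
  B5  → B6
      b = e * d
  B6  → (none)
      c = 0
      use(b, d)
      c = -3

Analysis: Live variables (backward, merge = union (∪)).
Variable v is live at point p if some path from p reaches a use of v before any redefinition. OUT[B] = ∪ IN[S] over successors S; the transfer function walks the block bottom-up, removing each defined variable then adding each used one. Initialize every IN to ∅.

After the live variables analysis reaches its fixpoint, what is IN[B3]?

Answer: {c, e}

Derivation:
Per-block solution:
  B0:   IN={a}   OUT={a, c}
  B1:   IN={a, c}   OUT={a, c, e}
  B2:   IN={a, c}   OUT={a, c, e}
  B3:   IN={c, e}   OUT={a, c, e}
  B4:   IN={a, c, e}   OUT={d, e}
  B5:   IN={d, e}   OUT={b, d}
  B6:   IN={b, d}   OUT={}

Merge at B3: OUT[B3] = IN[B4] = {a, c, e}
Applying B3's transfer function to that OUT value gives IN[B3] (row B3 above).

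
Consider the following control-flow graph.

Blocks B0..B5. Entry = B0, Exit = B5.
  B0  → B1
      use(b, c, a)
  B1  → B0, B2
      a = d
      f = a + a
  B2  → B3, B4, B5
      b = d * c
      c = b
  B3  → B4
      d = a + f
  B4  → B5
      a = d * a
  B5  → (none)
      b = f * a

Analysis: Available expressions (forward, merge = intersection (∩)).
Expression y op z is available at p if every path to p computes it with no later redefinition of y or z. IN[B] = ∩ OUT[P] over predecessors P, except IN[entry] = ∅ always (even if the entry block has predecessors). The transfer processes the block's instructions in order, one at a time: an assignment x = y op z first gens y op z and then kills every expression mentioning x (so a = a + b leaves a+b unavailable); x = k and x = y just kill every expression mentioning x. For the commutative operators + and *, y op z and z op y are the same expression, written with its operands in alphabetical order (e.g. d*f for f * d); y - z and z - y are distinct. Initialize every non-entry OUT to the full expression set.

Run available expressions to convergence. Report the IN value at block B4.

Per-block solution:
  B0:  IN={}  OUT={}
  B1:  IN={}  OUT={a+a}
  B2:  IN={a+a}  OUT={a+a}
  B3:  IN={a+a}  OUT={a+a, a+f}
  B4:  IN={a+a}  OUT={}
  B5:  IN={}  OUT={a*f}

Merge at B4: IN[B4] = OUT[B2] ∩ OUT[B3] = {a+a}

Answer: {a+a}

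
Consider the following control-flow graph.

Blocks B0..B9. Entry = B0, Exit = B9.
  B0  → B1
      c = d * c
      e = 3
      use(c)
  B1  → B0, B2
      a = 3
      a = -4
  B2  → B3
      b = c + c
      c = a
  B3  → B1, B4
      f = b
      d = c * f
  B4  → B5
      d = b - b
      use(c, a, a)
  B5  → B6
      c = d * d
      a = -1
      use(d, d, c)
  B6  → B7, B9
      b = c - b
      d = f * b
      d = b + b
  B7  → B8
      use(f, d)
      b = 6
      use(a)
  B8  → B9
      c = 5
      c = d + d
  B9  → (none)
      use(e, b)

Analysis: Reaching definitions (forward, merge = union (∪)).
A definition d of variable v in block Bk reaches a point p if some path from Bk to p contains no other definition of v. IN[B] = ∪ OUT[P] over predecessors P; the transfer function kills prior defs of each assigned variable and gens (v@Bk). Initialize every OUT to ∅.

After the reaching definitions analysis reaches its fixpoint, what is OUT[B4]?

Answer: {a@B1, b@B2, c@B2, d@B4, e@B0, f@B3}

Trace:
Fixpoint table:
  B0:   IN={a@B1, b@B2, c@B0, c@B2, d@B3, e@B0, f@B3}   OUT={a@B1, b@B2, c@B0, d@B3, e@B0, f@B3}
  B1:   IN={a@B1, b@B2, c@B0, c@B2, d@B3, e@B0, f@B3}   OUT={a@B1, b@B2, c@B0, c@B2, d@B3, e@B0, f@B3}
  B2:   IN={a@B1, b@B2, c@B0, c@B2, d@B3, e@B0, f@B3}   OUT={a@B1, b@B2, c@B2, d@B3, e@B0, f@B3}
  B3:   IN={a@B1, b@B2, c@B2, d@B3, e@B0, f@B3}   OUT={a@B1, b@B2, c@B2, d@B3, e@B0, f@B3}
  B4:   IN={a@B1, b@B2, c@B2, d@B3, e@B0, f@B3}   OUT={a@B1, b@B2, c@B2, d@B4, e@B0, f@B3}
  B5:   IN={a@B1, b@B2, c@B2, d@B4, e@B0, f@B3}   OUT={a@B5, b@B2, c@B5, d@B4, e@B0, f@B3}
  B6:   IN={a@B5, b@B2, c@B5, d@B4, e@B0, f@B3}   OUT={a@B5, b@B6, c@B5, d@B6, e@B0, f@B3}
  B7:   IN={a@B5, b@B6, c@B5, d@B6, e@B0, f@B3}   OUT={a@B5, b@B7, c@B5, d@B6, e@B0, f@B3}
  B8:   IN={a@B5, b@B7, c@B5, d@B6, e@B0, f@B3}   OUT={a@B5, b@B7, c@B8, d@B6, e@B0, f@B3}
  B9:   IN={a@B5, b@B6, b@B7, c@B5, c@B8, d@B6, e@B0, f@B3}   OUT={a@B5, b@B6, b@B7, c@B5, c@B8, d@B6, e@B0, f@B3}

Merge at B4: IN[B4] = OUT[B3] = {a@B1, b@B2, c@B2, d@B3, e@B0, f@B3}
Applying B4's transfer function to that IN value gives OUT[B4] (row B4 above).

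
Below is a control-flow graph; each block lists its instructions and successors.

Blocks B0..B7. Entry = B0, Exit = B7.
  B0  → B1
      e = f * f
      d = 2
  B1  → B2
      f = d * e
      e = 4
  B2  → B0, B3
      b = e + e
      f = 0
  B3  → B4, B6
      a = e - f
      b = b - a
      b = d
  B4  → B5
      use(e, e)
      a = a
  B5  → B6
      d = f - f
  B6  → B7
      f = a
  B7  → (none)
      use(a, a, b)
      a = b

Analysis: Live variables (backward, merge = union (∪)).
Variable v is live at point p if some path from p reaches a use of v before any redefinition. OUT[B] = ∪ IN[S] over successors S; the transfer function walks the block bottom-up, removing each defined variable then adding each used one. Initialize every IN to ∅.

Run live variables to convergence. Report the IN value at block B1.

Fixpoint table:
  B0: | IN={f} | OUT={d, e}
  B1: | IN={d, e} | OUT={d, e}
  B2: | IN={d, e} | OUT={b, d, e, f}
  B3: | IN={b, d, e, f} | OUT={a, b, e, f}
  B4: | IN={a, b, e, f} | OUT={a, b, f}
  B5: | IN={a, b, f} | OUT={a, b}
  B6: | IN={a, b} | OUT={a, b}
  B7: | IN={a, b} | OUT={}

Merge at B1: OUT[B1] = IN[B2] = {d, e}
Applying B1's transfer function to that OUT value gives IN[B1] (row B1 above).

Answer: {d, e}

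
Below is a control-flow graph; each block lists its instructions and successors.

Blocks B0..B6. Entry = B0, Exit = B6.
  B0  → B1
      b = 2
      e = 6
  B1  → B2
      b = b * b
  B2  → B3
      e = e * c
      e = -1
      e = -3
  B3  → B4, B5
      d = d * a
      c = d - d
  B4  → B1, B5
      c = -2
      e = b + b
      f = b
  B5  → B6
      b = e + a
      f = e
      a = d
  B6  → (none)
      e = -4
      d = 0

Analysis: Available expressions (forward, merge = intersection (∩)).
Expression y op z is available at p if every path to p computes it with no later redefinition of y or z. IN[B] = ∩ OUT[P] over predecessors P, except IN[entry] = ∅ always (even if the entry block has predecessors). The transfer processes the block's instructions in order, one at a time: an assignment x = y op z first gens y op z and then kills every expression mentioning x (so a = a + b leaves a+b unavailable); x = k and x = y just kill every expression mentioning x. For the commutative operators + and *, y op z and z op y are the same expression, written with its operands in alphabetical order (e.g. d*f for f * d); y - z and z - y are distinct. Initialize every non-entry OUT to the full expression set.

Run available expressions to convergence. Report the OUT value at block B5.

Fixpoint table:
  B0: | IN={} | OUT={}
  B1: | IN={} | OUT={}
  B2: | IN={} | OUT={}
  B3: | IN={} | OUT={d-d}
  B4: | IN={d-d} | OUT={b+b, d-d}
  B5: | IN={d-d} | OUT={d-d}
  B6: | IN={d-d} | OUT={}

Merge at B5: IN[B5] = OUT[B3] ∩ OUT[B4] = {d-d}
Applying B5's transfer function to that IN value gives OUT[B5] (row B5 above).

Answer: {d-d}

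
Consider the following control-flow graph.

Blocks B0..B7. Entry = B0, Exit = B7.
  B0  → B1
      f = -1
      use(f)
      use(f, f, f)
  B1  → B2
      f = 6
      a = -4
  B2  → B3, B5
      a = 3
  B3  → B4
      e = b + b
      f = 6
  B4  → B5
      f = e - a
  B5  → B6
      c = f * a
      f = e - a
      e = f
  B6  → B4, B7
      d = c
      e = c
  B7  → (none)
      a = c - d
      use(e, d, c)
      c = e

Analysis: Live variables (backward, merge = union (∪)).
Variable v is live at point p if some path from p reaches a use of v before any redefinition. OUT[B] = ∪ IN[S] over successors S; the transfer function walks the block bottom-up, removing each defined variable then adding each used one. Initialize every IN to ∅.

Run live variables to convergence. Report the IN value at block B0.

Per-block solution:
  B0: | IN={b, e} | OUT={b, e}
  B1: | IN={b, e} | OUT={b, e, f}
  B2: | IN={b, e, f} | OUT={a, b, e, f}
  B3: | IN={a, b} | OUT={a, e}
  B4: | IN={a, e} | OUT={a, e, f}
  B5: | IN={a, e, f} | OUT={a, c}
  B6: | IN={a, c} | OUT={a, c, d, e}
  B7: | IN={c, d, e} | OUT={}

Merge at B0: OUT[B0] = IN[B1] = {b, e}
Applying B0's transfer function to that OUT value gives IN[B0] (row B0 above).

Answer: {b, e}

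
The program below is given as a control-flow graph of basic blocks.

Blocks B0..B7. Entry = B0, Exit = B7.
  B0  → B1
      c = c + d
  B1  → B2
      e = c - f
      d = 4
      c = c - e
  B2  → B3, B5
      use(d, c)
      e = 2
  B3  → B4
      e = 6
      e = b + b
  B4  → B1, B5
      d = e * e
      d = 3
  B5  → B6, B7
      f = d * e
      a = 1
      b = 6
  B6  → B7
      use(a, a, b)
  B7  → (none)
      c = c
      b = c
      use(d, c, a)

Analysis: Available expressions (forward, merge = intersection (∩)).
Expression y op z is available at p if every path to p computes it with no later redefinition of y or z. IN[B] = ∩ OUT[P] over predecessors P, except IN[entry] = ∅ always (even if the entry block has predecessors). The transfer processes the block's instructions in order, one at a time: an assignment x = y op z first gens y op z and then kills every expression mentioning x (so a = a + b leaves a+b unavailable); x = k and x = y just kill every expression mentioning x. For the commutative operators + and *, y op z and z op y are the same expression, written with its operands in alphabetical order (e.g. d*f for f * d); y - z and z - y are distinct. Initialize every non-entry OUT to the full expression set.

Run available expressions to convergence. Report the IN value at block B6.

Answer: {d*e}

Working:
Fixpoint table:
  B0:   IN={}   OUT={}
  B1:   IN={}   OUT={}
  B2:   IN={}   OUT={}
  B3:   IN={}   OUT={b+b}
  B4:   IN={b+b}   OUT={b+b, e*e}
  B5:   IN={}   OUT={d*e}
  B6:   IN={d*e}   OUT={d*e}
  B7:   IN={d*e}   OUT={d*e}

Merge at B6: IN[B6] = OUT[B5] = {d*e}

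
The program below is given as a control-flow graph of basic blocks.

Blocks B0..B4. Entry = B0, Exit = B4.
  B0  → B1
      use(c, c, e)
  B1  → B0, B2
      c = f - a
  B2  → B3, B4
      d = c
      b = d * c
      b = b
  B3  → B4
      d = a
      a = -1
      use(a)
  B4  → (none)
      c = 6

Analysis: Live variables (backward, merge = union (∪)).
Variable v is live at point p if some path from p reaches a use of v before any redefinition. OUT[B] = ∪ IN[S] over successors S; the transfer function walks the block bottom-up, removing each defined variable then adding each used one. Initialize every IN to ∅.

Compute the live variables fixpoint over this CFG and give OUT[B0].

Converged values:
  B0:   IN={a, c, e, f}   OUT={a, e, f}
  B1:   IN={a, e, f}   OUT={a, c, e, f}
  B2:   IN={a, c}   OUT={a}
  B3:   IN={a}   OUT={}
  B4:   IN={}   OUT={}

Merge at B0: OUT[B0] = IN[B1] = {a, e, f}

Answer: {a, e, f}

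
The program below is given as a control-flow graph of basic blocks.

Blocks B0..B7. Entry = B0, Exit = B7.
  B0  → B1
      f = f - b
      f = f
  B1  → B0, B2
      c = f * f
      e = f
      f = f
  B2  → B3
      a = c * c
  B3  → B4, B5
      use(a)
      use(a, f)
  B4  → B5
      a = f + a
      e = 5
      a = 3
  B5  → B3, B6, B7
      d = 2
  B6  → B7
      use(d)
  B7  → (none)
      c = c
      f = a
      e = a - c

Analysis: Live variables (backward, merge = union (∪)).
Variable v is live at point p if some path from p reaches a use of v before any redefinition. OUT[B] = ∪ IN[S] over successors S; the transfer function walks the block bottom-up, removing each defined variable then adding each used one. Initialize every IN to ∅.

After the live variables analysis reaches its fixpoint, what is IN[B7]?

Answer: {a, c}

Working:
Converged values:
  B0:   IN={b, f}   OUT={b, f}
  B1:   IN={b, f}   OUT={b, c, f}
  B2:   IN={c, f}   OUT={a, c, f}
  B3:   IN={a, c, f}   OUT={a, c, f}
  B4:   IN={a, c, f}   OUT={a, c, f}
  B5:   IN={a, c, f}   OUT={a, c, d, f}
  B6:   IN={a, c, d}   OUT={a, c}
  B7:   IN={a, c}   OUT={}

B7 is the boundary node: OUT[B7] = {}
Applying B7's transfer function to that OUT value gives IN[B7] (row B7 above).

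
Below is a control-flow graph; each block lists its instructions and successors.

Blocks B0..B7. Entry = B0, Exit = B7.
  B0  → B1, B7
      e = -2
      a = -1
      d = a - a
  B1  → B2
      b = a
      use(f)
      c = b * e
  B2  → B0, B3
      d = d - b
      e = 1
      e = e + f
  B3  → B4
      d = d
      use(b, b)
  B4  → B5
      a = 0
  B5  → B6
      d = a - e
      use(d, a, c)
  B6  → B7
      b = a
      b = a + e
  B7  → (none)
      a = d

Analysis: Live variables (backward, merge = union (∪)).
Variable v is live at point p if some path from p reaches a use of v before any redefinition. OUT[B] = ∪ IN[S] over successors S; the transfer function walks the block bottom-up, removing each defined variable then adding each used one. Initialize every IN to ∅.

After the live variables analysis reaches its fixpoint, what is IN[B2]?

Converged values:
  B0: | IN={f} | OUT={a, d, e, f}
  B1: | IN={a, d, e, f} | OUT={b, c, d, f}
  B2: | IN={b, c, d, f} | OUT={b, c, d, e, f}
  B3: | IN={b, c, d, e} | OUT={c, e}
  B4: | IN={c, e} | OUT={a, c, e}
  B5: | IN={a, c, e} | OUT={a, d, e}
  B6: | IN={a, d, e} | OUT={d}
  B7: | IN={d} | OUT={}

Merge at B2: OUT[B2] = IN[B0] ⊔ IN[B3] = {b, c, d, e, f}
Applying B2's transfer function to that OUT value gives IN[B2] (row B2 above).

Answer: {b, c, d, f}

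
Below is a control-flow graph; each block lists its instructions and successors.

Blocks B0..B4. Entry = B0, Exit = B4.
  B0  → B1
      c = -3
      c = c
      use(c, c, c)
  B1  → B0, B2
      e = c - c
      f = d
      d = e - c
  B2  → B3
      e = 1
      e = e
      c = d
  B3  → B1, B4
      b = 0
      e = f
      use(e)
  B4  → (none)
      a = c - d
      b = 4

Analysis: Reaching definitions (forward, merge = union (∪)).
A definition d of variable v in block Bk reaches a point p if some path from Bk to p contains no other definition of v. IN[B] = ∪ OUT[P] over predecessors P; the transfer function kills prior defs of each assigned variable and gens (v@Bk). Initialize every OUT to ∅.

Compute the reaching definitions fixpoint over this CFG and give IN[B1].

Per-block solution:
  B0:   IN={b@B3, c@B0, c@B2, d@B1, e@B1, f@B1}   OUT={b@B3, c@B0, d@B1, e@B1, f@B1}
  B1:   IN={b@B3, c@B0, c@B2, d@B1, e@B1, e@B3, f@B1}   OUT={b@B3, c@B0, c@B2, d@B1, e@B1, f@B1}
  B2:   IN={b@B3, c@B0, c@B2, d@B1, e@B1, f@B1}   OUT={b@B3, c@B2, d@B1, e@B2, f@B1}
  B3:   IN={b@B3, c@B2, d@B1, e@B2, f@B1}   OUT={b@B3, c@B2, d@B1, e@B3, f@B1}
  B4:   IN={b@B3, c@B2, d@B1, e@B3, f@B1}   OUT={a@B4, b@B4, c@B2, d@B1, e@B3, f@B1}

Merge at B1: IN[B1] = OUT[B0] ⊔ OUT[B3] = {b@B3, c@B0, c@B2, d@B1, e@B1, e@B3, f@B1}

Answer: {b@B3, c@B0, c@B2, d@B1, e@B1, e@B3, f@B1}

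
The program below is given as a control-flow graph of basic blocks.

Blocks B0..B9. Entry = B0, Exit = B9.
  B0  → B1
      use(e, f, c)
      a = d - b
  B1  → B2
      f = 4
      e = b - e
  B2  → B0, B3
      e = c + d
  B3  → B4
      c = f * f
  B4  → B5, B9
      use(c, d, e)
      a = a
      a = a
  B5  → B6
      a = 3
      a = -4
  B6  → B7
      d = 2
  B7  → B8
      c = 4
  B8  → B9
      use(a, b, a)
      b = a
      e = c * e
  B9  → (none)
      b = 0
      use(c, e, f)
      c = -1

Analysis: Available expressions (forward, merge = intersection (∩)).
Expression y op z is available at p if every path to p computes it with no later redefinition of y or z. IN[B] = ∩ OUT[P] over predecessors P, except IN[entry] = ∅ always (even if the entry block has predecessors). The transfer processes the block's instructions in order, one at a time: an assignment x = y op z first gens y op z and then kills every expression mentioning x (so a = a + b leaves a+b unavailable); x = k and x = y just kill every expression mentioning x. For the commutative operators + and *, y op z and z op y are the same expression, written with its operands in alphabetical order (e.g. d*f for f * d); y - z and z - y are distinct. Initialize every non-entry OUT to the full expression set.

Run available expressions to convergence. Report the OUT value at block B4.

Answer: {d-b, f*f}

Derivation:
Fixpoint table:
  B0:  IN={}  OUT={d-b}
  B1:  IN={d-b}  OUT={d-b}
  B2:  IN={d-b}  OUT={c+d, d-b}
  B3:  IN={c+d, d-b}  OUT={d-b, f*f}
  B4:  IN={d-b, f*f}  OUT={d-b, f*f}
  B5:  IN={d-b, f*f}  OUT={d-b, f*f}
  B6:  IN={d-b, f*f}  OUT={f*f}
  B7:  IN={f*f}  OUT={f*f}
  B8:  IN={f*f}  OUT={f*f}
  B9:  IN={f*f}  OUT={f*f}

Merge at B4: IN[B4] = OUT[B3] = {d-b, f*f}
Applying B4's transfer function to that IN value gives OUT[B4] (row B4 above).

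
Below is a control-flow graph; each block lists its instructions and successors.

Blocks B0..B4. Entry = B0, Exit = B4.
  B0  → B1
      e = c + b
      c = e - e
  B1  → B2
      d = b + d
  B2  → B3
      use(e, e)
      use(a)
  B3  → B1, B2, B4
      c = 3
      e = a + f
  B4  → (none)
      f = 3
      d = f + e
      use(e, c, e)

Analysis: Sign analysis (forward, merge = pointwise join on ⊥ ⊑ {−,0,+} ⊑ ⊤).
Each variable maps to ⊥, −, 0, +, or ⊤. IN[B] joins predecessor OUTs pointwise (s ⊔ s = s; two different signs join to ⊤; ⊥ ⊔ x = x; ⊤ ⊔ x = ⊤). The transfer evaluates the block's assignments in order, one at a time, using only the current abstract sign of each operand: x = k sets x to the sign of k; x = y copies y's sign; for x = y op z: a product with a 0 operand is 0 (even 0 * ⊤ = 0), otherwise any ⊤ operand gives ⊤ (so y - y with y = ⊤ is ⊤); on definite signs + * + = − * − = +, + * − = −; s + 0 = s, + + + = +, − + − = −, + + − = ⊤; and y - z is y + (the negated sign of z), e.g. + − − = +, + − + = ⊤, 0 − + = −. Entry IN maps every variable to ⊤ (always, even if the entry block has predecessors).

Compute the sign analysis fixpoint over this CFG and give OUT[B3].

Answer: {a: ⊤, b: ⊤, c: +, d: ⊤, e: ⊤, f: ⊤}

Trace:
Per-block solution:
  B0:   IN=(all ⊤)   OUT=(all ⊤)
  B1:   IN=(all ⊤)   OUT=(all ⊤)
  B2:   IN=(all ⊤)   OUT=(all ⊤)
  B3:   IN=(all ⊤)   OUT={c:+; rest ⊤}
  B4:   IN={c:+; rest ⊤}   OUT={c:+, f:+; rest ⊤}

Merge at B3: IN[B3] = OUT[B2] = {a: ⊤, b: ⊤, c: ⊤, d: ⊤, e: ⊤, f: ⊤}
Applying B3's transfer function to that IN value gives OUT[B3] (row B3 above).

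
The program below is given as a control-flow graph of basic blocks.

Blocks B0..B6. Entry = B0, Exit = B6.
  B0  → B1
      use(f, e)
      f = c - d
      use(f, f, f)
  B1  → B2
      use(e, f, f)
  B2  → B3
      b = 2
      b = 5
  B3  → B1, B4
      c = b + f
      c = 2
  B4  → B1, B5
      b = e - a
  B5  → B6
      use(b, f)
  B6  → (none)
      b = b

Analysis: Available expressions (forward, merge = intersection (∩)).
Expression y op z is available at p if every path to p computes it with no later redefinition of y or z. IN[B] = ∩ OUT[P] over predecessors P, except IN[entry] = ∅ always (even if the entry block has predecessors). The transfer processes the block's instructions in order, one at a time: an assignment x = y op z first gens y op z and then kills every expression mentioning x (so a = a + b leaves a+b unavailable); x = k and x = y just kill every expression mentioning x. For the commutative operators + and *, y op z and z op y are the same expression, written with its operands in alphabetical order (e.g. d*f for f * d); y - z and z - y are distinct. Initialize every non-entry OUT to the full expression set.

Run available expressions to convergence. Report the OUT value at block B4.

Converged values:
  B0: | IN={} | OUT={c-d}
  B1: | IN={} | OUT={}
  B2: | IN={} | OUT={}
  B3: | IN={} | OUT={b+f}
  B4: | IN={b+f} | OUT={e-a}
  B5: | IN={e-a} | OUT={e-a}
  B6: | IN={e-a} | OUT={e-a}

Merge at B4: IN[B4] = OUT[B3] = {b+f}
Applying B4's transfer function to that IN value gives OUT[B4] (row B4 above).

Answer: {e-a}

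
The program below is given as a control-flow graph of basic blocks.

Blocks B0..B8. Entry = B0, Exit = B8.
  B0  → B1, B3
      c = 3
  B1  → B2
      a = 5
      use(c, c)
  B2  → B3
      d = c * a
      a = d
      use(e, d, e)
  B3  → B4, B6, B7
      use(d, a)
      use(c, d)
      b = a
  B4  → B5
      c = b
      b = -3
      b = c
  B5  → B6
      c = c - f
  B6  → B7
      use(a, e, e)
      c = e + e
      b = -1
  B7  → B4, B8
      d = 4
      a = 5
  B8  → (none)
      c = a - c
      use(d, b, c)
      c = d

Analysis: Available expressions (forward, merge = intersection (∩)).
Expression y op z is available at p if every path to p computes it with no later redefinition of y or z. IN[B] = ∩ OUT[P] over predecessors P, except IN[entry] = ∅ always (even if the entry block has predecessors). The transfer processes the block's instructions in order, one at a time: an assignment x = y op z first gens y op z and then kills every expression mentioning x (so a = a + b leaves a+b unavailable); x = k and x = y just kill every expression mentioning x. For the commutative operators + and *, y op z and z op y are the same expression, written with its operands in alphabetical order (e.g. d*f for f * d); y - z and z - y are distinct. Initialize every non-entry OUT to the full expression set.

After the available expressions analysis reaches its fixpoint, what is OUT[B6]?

Fixpoint table:
  B0:   IN={}   OUT={}
  B1:   IN={}   OUT={}
  B2:   IN={}   OUT={}
  B3:   IN={}   OUT={}
  B4:   IN={}   OUT={}
  B5:   IN={}   OUT={}
  B6:   IN={}   OUT={e+e}
  B7:   IN={}   OUT={}
  B8:   IN={}   OUT={}

Merge at B6: IN[B6] = OUT[B3] ∩ OUT[B5] = {}
Applying B6's transfer function to that IN value gives OUT[B6] (row B6 above).

Answer: {e+e}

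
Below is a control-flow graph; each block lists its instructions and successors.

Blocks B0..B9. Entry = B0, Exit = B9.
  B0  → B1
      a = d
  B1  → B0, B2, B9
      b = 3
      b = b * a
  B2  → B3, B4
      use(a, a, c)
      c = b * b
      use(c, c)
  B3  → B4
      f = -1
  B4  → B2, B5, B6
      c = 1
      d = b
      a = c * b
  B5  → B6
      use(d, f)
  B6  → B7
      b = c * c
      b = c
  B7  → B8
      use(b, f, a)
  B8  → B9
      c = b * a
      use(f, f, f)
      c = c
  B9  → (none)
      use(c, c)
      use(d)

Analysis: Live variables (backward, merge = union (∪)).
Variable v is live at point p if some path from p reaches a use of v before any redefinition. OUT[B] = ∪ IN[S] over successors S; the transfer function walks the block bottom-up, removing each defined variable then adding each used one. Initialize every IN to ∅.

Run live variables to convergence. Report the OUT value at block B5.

Fixpoint table:
  B0:  IN={c, d, f}  OUT={a, c, d, f}
  B1:  IN={a, c, d, f}  OUT={a, b, c, d, f}
  B2:  IN={a, b, c, f}  OUT={b, f}
  B3:  IN={b}  OUT={b, f}
  B4:  IN={b, f}  OUT={a, b, c, d, f}
  B5:  IN={a, c, d, f}  OUT={a, c, d, f}
  B6:  IN={a, c, d, f}  OUT={a, b, d, f}
  B7:  IN={a, b, d, f}  OUT={a, b, d, f}
  B8:  IN={a, b, d, f}  OUT={c, d}
  B9:  IN={c, d}  OUT={}

Merge at B5: OUT[B5] = IN[B6] = {a, c, d, f}

Answer: {a, c, d, f}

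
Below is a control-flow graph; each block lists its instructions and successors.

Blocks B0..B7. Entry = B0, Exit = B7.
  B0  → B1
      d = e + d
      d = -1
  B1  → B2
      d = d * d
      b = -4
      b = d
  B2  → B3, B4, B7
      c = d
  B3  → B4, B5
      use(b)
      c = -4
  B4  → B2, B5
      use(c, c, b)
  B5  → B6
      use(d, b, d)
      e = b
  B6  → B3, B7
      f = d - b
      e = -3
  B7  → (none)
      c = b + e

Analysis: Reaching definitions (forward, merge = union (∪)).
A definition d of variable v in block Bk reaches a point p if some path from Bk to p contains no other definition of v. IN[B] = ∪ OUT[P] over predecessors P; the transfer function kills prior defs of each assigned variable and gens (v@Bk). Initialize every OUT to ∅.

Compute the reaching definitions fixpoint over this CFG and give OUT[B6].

Answer: {b@B1, c@B2, c@B3, d@B1, e@B6, f@B6}

Derivation:
Converged values:
  B0:   IN={}   OUT={d@B0}
  B1:   IN={d@B0}   OUT={b@B1, d@B1}
  B2:   IN={b@B1, c@B2, c@B3, d@B1, e@B6, f@B6}   OUT={b@B1, c@B2, d@B1, e@B6, f@B6}
  B3:   IN={b@B1, c@B2, c@B3, d@B1, e@B6, f@B6}   OUT={b@B1, c@B3, d@B1, e@B6, f@B6}
  B4:   IN={b@B1, c@B2, c@B3, d@B1, e@B6, f@B6}   OUT={b@B1, c@B2, c@B3, d@B1, e@B6, f@B6}
  B5:   IN={b@B1, c@B2, c@B3, d@B1, e@B6, f@B6}   OUT={b@B1, c@B2, c@B3, d@B1, e@B5, f@B6}
  B6:   IN={b@B1, c@B2, c@B3, d@B1, e@B5, f@B6}   OUT={b@B1, c@B2, c@B3, d@B1, e@B6, f@B6}
  B7:   IN={b@B1, c@B2, c@B3, d@B1, e@B6, f@B6}   OUT={b@B1, c@B7, d@B1, e@B6, f@B6}

Merge at B6: IN[B6] = OUT[B5] = {b@B1, c@B2, c@B3, d@B1, e@B5, f@B6}
Applying B6's transfer function to that IN value gives OUT[B6] (row B6 above).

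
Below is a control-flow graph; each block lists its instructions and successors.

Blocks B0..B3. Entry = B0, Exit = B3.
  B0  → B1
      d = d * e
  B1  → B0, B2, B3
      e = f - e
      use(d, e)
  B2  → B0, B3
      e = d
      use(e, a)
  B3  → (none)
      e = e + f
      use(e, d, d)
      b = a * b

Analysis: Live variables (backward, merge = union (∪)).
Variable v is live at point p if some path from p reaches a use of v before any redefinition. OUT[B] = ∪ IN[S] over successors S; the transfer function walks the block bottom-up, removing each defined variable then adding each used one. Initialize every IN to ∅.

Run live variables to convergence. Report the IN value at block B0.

Per-block solution:
  B0:  IN={a, b, d, e, f}  OUT={a, b, d, e, f}
  B1:  IN={a, b, d, e, f}  OUT={a, b, d, e, f}
  B2:  IN={a, b, d, f}  OUT={a, b, d, e, f}
  B3:  IN={a, b, d, e, f}  OUT={}

Merge at B0: OUT[B0] = IN[B1] = {a, b, d, e, f}
Applying B0's transfer function to that OUT value gives IN[B0] (row B0 above).

Answer: {a, b, d, e, f}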